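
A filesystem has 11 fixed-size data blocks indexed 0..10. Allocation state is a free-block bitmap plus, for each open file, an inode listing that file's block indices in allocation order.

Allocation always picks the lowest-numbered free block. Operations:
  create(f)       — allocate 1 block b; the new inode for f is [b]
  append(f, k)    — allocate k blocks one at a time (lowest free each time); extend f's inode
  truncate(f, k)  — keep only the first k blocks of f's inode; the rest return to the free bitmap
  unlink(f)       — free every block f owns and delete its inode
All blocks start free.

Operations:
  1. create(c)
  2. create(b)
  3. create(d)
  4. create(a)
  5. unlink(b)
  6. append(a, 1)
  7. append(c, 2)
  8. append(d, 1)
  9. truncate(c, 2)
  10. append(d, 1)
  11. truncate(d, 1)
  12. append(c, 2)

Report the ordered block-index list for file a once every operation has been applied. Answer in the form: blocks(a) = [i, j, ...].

  1. create(c)  ⇒  F..........  {c→[0]}
  2. create(b)  ⇒  FF.........  {b→[1]; c→[0]}
  3. create(d)  ⇒  FFF........  {b→[1]; c→[0]; d→[2]}
  4. create(a)  ⇒  FFFF.......  {a→[3]; b→[1]; c→[0]; d→[2]}
  5. unlink(b)  ⇒  F.FF.......  {a→[3]; c→[0]; d→[2]}
  6. append(a, 1)  ⇒  FFFF.......  {a→[3, 1]; c→[0]; d→[2]}
  7. append(c, 2)  ⇒  FFFFFF.....  {a→[3, 1]; c→[0, 4, 5]; d→[2]}
  8. append(d, 1)  ⇒  FFFFFFF....  {a→[3, 1]; c→[0, 4, 5]; d→[2, 6]}
  9. truncate(c, 2)  ⇒  FFFFF.F....  {a→[3, 1]; c→[0, 4]; d→[2, 6]}
  10. append(d, 1)  ⇒  FFFFFFF....  {a→[3, 1]; c→[0, 4]; d→[2, 6, 5]}
  11. truncate(d, 1)  ⇒  FFFFF......  {a→[3, 1]; c→[0, 4]; d→[2]}
  12. append(c, 2)  ⇒  FFFFFFF....  {a→[3, 1]; c→[0, 4, 5, 6]; d→[2]}

blocks(a) = [3, 1]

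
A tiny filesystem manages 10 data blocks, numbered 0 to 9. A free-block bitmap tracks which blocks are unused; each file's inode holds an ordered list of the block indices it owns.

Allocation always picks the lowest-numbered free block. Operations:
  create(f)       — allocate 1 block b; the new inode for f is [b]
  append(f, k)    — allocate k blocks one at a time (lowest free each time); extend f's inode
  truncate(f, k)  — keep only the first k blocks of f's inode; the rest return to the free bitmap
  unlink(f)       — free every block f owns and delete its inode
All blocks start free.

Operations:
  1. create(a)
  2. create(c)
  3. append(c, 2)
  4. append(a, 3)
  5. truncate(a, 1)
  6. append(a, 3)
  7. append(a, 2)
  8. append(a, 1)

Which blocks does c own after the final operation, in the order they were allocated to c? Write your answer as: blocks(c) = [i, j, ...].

after create(a) → a:[0]  free=[F.........]
after create(c) → a:[0], c:[1]  free=[FF........]
after append(c, 2) → a:[0], c:[1, 2, 3]  free=[FFFF......]
after append(a, 3) → a:[0, 4, 5, 6], c:[1, 2, 3]  free=[FFFFFFF...]
after truncate(a, 1) → a:[0], c:[1, 2, 3]  free=[FFFF......]
after append(a, 3) → a:[0, 4, 5, 6], c:[1, 2, 3]  free=[FFFFFFF...]
after append(a, 2) → a:[0, 4, 5, 6, 7, 8], c:[1, 2, 3]  free=[FFFFFFFFF.]
after append(a, 1) → a:[0, 4, 5, 6, 7, 8, 9], c:[1, 2, 3]  free=[FFFFFFFFFF]

blocks(c) = [1, 2, 3]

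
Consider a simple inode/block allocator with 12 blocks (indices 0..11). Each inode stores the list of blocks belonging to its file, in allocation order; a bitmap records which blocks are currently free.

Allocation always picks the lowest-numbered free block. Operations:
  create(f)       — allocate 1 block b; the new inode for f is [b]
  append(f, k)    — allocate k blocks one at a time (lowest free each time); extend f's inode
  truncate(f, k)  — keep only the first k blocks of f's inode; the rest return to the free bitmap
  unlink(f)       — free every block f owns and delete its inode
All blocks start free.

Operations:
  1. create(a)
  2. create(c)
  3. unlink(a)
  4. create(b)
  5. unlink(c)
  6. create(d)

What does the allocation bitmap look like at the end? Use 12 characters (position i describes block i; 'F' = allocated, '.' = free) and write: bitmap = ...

after create(a) → a:[0]  free=[F...........]
after create(c) → a:[0], c:[1]  free=[FF..........]
after unlink(a) → c:[1]  free=[.F..........]
after create(b) → b:[0], c:[1]  free=[FF..........]
after unlink(c) → b:[0]  free=[F...........]
after create(d) → b:[0], d:[1]  free=[FF..........]

bitmap = FF..........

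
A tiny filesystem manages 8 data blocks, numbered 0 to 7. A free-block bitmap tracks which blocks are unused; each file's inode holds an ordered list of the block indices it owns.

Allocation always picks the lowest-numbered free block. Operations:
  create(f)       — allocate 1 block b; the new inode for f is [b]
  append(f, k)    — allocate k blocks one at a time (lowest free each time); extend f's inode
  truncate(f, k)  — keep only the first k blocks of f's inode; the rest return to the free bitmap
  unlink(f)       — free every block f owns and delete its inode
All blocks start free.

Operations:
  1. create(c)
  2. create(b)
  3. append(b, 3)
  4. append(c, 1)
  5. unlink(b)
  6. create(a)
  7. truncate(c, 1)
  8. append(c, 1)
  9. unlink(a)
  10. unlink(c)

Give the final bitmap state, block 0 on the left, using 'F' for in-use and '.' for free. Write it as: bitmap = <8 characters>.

bitmap = ........

  1. create(c)  ⇒  F.......  {c→[0]}
  2. create(b)  ⇒  FF......  {b→[1]; c→[0]}
  3. append(b, 3)  ⇒  FFFFF...  {b→[1, 2, 3, 4]; c→[0]}
  4. append(c, 1)  ⇒  FFFFFF..  {b→[1, 2, 3, 4]; c→[0, 5]}
  5. unlink(b)  ⇒  F....F..  {c→[0, 5]}
  6. create(a)  ⇒  FF...F..  {a→[1]; c→[0, 5]}
  7. truncate(c, 1)  ⇒  FF......  {a→[1]; c→[0]}
  8. append(c, 1)  ⇒  FFF.....  {a→[1]; c→[0, 2]}
  9. unlink(a)  ⇒  F.F.....  {c→[0, 2]}
  10. unlink(c)  ⇒  ........  {}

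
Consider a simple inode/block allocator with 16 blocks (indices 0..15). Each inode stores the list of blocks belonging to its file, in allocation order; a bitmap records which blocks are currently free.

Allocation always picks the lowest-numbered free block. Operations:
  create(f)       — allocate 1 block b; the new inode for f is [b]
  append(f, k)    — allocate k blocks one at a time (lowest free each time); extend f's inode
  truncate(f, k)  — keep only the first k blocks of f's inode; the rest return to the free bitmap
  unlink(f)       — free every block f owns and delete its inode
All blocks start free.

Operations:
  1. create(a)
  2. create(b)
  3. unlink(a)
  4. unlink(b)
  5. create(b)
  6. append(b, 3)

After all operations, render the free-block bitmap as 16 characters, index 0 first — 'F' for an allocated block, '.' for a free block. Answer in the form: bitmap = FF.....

  1. create(a)  ⇒  F...............  {a→[0]}
  2. create(b)  ⇒  FF..............  {a→[0]; b→[1]}
  3. unlink(a)  ⇒  .F..............  {b→[1]}
  4. unlink(b)  ⇒  ................  {}
  5. create(b)  ⇒  F...............  {b→[0]}
  6. append(b, 3)  ⇒  FFFF............  {b→[0, 1, 2, 3]}

bitmap = FFFF............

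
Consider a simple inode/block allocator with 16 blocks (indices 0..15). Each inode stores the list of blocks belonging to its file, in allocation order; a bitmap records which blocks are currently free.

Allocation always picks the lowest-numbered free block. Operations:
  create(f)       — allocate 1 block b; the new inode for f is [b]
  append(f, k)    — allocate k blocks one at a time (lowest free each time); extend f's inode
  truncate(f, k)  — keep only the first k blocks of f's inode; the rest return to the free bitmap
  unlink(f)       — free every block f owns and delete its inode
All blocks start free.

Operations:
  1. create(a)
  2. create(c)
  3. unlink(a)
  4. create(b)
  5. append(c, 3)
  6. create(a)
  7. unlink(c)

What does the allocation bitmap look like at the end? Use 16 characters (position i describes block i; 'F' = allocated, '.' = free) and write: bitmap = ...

  1. create(a)  ⇒  F...............  {a→[0]}
  2. create(c)  ⇒  FF..............  {a→[0]; c→[1]}
  3. unlink(a)  ⇒  .F..............  {c→[1]}
  4. create(b)  ⇒  FF..............  {b→[0]; c→[1]}
  5. append(c, 3)  ⇒  FFFFF...........  {b→[0]; c→[1, 2, 3, 4]}
  6. create(a)  ⇒  FFFFFF..........  {a→[5]; b→[0]; c→[1, 2, 3, 4]}
  7. unlink(c)  ⇒  F....F..........  {a→[5]; b→[0]}

bitmap = F....F..........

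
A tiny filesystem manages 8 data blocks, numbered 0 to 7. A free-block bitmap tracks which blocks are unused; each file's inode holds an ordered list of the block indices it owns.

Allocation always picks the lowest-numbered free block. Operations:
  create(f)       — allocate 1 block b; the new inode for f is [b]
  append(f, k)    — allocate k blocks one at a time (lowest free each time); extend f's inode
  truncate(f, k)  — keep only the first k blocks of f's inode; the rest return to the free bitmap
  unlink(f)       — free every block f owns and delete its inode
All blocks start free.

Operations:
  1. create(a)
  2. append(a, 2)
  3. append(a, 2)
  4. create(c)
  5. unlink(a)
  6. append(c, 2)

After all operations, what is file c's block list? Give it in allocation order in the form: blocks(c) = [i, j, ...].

blocks(c) = [5, 0, 1]

[1] create(a) — a=0 (map F.......)
[2] append(a, 2) — a=0,1,2 (map FFF.....)
[3] append(a, 2) — a=0,1,2,3,4 (map FFFFF...)
[4] create(c) — a=0,1,2,3,4 c=5 (map FFFFFF..)
[5] unlink(a) — c=5 (map .....F..)
[6] append(c, 2) — c=5,0,1 (map FF...F..)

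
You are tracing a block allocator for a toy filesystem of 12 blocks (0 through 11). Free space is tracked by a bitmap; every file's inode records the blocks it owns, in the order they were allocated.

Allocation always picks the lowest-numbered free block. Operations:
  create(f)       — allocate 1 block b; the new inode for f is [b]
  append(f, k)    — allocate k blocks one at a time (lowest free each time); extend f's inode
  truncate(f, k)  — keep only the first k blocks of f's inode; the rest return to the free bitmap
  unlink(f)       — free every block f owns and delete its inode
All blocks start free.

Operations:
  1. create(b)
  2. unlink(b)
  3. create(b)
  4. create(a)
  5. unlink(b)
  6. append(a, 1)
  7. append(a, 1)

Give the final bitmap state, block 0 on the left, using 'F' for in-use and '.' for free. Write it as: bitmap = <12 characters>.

create(b): bitmap=F........... | b=[0]
unlink(b): bitmap=............ | 
create(b): bitmap=F........... | b=[0]
create(a): bitmap=FF.......... | a=[1] b=[0]
unlink(b): bitmap=.F.......... | a=[1]
append(a, 1): bitmap=FF.......... | a=[1, 0]
append(a, 1): bitmap=FFF......... | a=[1, 0, 2]

bitmap = FFF.........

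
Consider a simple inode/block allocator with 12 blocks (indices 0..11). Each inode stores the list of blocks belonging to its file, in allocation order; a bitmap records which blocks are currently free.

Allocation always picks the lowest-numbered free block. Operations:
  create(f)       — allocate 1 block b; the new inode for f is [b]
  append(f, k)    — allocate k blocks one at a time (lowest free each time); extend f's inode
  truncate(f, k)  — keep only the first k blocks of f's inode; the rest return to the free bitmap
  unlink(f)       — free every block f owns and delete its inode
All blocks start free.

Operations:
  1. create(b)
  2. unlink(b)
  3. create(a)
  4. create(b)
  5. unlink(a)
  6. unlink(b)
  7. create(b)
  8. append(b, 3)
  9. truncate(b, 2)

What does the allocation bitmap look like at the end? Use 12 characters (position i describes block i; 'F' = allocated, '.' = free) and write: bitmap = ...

create(b): bitmap=F........... | b=[0]
unlink(b): bitmap=............ | 
create(a): bitmap=F........... | a=[0]
create(b): bitmap=FF.......... | a=[0] b=[1]
unlink(a): bitmap=.F.......... | b=[1]
unlink(b): bitmap=............ | 
create(b): bitmap=F........... | b=[0]
append(b, 3): bitmap=FFFF........ | b=[0, 1, 2, 3]
truncate(b, 2): bitmap=FF.......... | b=[0, 1]

bitmap = FF..........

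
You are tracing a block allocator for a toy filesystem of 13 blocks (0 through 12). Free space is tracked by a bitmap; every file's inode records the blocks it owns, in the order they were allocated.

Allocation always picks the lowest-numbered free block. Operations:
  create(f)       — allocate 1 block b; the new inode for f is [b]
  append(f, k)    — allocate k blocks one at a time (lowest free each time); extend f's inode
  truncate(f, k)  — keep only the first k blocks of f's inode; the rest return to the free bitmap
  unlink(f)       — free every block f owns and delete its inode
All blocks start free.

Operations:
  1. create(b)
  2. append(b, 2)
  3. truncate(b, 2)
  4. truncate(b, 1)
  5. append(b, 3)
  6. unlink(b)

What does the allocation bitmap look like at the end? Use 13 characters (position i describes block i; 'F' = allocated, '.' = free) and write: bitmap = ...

bitmap = .............

[1] create(b) — b=0 (map F............)
[2] append(b, 2) — b=0,1,2 (map FFF..........)
[3] truncate(b, 2) — b=0,1 (map FF...........)
[4] truncate(b, 1) — b=0 (map F............)
[5] append(b, 3) — b=0,1,2,3 (map FFFF.........)
[6] unlink(b) —  (map .............)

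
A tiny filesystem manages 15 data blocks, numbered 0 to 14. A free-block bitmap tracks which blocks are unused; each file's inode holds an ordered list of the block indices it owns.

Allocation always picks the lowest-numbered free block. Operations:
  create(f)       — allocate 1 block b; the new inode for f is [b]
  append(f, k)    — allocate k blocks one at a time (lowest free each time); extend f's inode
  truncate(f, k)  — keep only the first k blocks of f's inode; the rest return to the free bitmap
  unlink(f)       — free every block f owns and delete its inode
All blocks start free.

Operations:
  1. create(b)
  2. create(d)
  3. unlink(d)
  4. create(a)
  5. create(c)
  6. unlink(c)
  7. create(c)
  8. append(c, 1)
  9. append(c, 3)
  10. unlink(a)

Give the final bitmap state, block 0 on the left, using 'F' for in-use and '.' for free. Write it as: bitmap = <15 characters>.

bitmap = F.FFFFF........

after create(b) → b:[0]  free=[F..............]
after create(d) → b:[0], d:[1]  free=[FF.............]
after unlink(d) → b:[0]  free=[F..............]
after create(a) → a:[1], b:[0]  free=[FF.............]
after create(c) → a:[1], b:[0], c:[2]  free=[FFF............]
after unlink(c) → a:[1], b:[0]  free=[FF.............]
after create(c) → a:[1], b:[0], c:[2]  free=[FFF............]
after append(c, 1) → a:[1], b:[0], c:[2, 3]  free=[FFFF...........]
after append(c, 3) → a:[1], b:[0], c:[2, 3, 4, 5, 6]  free=[FFFFFFF........]
after unlink(a) → b:[0], c:[2, 3, 4, 5, 6]  free=[F.FFFFF........]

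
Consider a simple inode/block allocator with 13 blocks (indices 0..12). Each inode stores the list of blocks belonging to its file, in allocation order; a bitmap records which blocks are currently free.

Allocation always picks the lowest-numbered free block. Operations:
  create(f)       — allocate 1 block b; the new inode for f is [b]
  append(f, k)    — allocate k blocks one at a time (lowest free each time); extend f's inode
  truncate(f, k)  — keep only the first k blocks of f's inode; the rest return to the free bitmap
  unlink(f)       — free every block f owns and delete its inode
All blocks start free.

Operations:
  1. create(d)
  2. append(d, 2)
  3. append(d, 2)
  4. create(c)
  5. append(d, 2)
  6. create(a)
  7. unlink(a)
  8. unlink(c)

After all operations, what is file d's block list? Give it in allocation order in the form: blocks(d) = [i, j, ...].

blocks(d) = [0, 1, 2, 3, 4, 6, 7]

[1] create(d) — d=0 (map F............)
[2] append(d, 2) — d=0,1,2 (map FFF..........)
[3] append(d, 2) — d=0,1,2,3,4 (map FFFFF........)
[4] create(c) — c=5 d=0,1,2,3,4 (map FFFFFF.......)
[5] append(d, 2) — c=5 d=0,1,2,3,4,6,7 (map FFFFFFFF.....)
[6] create(a) — a=8 c=5 d=0,1,2,3,4,6,7 (map FFFFFFFFF....)
[7] unlink(a) — c=5 d=0,1,2,3,4,6,7 (map FFFFFFFF.....)
[8] unlink(c) — d=0,1,2,3,4,6,7 (map FFFFF.FF.....)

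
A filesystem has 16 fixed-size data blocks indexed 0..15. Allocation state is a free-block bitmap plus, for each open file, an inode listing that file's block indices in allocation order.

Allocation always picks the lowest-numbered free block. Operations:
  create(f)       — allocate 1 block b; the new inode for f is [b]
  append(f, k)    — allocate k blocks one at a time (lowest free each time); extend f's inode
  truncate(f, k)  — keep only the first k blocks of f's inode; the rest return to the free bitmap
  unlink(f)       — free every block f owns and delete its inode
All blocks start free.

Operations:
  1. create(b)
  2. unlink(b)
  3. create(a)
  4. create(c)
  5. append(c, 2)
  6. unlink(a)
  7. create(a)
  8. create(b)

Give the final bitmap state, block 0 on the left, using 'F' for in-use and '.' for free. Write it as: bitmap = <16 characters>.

create(b): bitmap=F............... | b=[0]
unlink(b): bitmap=................ | 
create(a): bitmap=F............... | a=[0]
create(c): bitmap=FF.............. | a=[0] c=[1]
append(c, 2): bitmap=FFFF............ | a=[0] c=[1, 2, 3]
unlink(a): bitmap=.FFF............ | c=[1, 2, 3]
create(a): bitmap=FFFF............ | a=[0] c=[1, 2, 3]
create(b): bitmap=FFFFF........... | a=[0] b=[4] c=[1, 2, 3]

bitmap = FFFFF...........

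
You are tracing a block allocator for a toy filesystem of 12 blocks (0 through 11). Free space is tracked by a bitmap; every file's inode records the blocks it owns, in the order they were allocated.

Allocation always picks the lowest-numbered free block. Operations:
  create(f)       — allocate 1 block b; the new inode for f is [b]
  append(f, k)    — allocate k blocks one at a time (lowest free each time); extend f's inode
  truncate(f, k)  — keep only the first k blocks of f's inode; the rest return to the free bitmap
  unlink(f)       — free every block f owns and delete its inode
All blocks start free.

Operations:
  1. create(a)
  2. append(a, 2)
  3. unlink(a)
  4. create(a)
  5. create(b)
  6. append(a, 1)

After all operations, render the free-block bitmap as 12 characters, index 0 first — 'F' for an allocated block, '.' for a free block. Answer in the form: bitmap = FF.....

[1] create(a) — a=0 (map F...........)
[2] append(a, 2) — a=0,1,2 (map FFF.........)
[3] unlink(a) —  (map ............)
[4] create(a) — a=0 (map F...........)
[5] create(b) — a=0 b=1 (map FF..........)
[6] append(a, 1) — a=0,2 b=1 (map FFF.........)

bitmap = FFF.........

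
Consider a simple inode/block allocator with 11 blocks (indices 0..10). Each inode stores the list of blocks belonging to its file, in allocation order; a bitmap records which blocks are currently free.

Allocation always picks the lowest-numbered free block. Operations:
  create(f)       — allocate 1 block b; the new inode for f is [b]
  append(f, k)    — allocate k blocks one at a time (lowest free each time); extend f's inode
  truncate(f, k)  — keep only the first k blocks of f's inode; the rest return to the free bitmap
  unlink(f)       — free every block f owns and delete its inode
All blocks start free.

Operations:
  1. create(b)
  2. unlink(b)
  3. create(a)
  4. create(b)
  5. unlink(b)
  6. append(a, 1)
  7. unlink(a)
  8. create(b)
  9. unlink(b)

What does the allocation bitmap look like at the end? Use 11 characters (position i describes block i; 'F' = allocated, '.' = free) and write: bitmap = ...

  1. create(b)  ⇒  F..........  {b→[0]}
  2. unlink(b)  ⇒  ...........  {}
  3. create(a)  ⇒  F..........  {a→[0]}
  4. create(b)  ⇒  FF.........  {a→[0]; b→[1]}
  5. unlink(b)  ⇒  F..........  {a→[0]}
  6. append(a, 1)  ⇒  FF.........  {a→[0, 1]}
  7. unlink(a)  ⇒  ...........  {}
  8. create(b)  ⇒  F..........  {b→[0]}
  9. unlink(b)  ⇒  ...........  {}

bitmap = ...........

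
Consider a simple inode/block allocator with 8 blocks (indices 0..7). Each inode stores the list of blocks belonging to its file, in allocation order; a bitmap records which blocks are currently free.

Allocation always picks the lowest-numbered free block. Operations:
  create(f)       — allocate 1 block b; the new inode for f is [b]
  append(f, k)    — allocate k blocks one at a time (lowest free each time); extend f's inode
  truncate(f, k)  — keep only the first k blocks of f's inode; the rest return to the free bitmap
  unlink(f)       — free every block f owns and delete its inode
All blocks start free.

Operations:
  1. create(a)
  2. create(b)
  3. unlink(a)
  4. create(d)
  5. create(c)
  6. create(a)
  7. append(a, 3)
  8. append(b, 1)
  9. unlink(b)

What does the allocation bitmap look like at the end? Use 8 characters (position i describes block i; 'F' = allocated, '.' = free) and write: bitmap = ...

  1. create(a)  ⇒  F.......  {a→[0]}
  2. create(b)  ⇒  FF......  {a→[0]; b→[1]}
  3. unlink(a)  ⇒  .F......  {b→[1]}
  4. create(d)  ⇒  FF......  {b→[1]; d→[0]}
  5. create(c)  ⇒  FFF.....  {b→[1]; c→[2]; d→[0]}
  6. create(a)  ⇒  FFFF....  {a→[3]; b→[1]; c→[2]; d→[0]}
  7. append(a, 3)  ⇒  FFFFFFF.  {a→[3, 4, 5, 6]; b→[1]; c→[2]; d→[0]}
  8. append(b, 1)  ⇒  FFFFFFFF  {a→[3, 4, 5, 6]; b→[1, 7]; c→[2]; d→[0]}
  9. unlink(b)  ⇒  F.FFFFF.  {a→[3, 4, 5, 6]; c→[2]; d→[0]}

bitmap = F.FFFFF.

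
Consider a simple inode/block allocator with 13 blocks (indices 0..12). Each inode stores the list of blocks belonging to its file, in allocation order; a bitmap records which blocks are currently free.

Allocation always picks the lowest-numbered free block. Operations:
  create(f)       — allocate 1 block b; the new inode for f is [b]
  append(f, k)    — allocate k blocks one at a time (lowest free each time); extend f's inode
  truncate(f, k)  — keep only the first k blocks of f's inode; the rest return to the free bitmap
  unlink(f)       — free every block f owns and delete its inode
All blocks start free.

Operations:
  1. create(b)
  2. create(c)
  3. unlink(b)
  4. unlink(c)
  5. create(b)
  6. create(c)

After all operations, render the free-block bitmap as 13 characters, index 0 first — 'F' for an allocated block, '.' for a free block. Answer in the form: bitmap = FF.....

bitmap = FF...........

create(b): bitmap=F............ | b=[0]
create(c): bitmap=FF........... | b=[0] c=[1]
unlink(b): bitmap=.F........... | c=[1]
unlink(c): bitmap=............. | 
create(b): bitmap=F............ | b=[0]
create(c): bitmap=FF........... | b=[0] c=[1]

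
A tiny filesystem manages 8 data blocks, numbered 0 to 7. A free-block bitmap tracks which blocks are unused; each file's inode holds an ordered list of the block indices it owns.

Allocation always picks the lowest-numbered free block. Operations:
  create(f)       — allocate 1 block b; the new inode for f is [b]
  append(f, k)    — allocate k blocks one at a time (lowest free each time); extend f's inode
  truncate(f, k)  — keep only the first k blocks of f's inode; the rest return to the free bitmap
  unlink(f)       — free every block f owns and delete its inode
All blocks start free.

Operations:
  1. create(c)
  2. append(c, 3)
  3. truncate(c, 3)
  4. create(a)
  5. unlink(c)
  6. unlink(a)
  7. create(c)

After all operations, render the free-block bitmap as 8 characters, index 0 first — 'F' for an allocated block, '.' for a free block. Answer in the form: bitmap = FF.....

bitmap = F.......

  1. create(c)  ⇒  F.......  {c→[0]}
  2. append(c, 3)  ⇒  FFFF....  {c→[0, 1, 2, 3]}
  3. truncate(c, 3)  ⇒  FFF.....  {c→[0, 1, 2]}
  4. create(a)  ⇒  FFFF....  {a→[3]; c→[0, 1, 2]}
  5. unlink(c)  ⇒  ...F....  {a→[3]}
  6. unlink(a)  ⇒  ........  {}
  7. create(c)  ⇒  F.......  {c→[0]}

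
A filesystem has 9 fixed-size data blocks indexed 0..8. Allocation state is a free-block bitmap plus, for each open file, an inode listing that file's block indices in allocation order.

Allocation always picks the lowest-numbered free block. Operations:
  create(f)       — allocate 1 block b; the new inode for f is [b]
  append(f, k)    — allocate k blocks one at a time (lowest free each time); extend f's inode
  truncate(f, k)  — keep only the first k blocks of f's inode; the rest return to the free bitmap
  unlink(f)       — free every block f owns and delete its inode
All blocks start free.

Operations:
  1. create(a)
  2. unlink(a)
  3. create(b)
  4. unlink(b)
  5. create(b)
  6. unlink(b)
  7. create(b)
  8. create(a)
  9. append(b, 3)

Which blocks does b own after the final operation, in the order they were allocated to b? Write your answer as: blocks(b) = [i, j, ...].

create(a): bitmap=F........ | a=[0]
unlink(a): bitmap=......... | 
create(b): bitmap=F........ | b=[0]
unlink(b): bitmap=......... | 
create(b): bitmap=F........ | b=[0]
unlink(b): bitmap=......... | 
create(b): bitmap=F........ | b=[0]
create(a): bitmap=FF....... | a=[1] b=[0]
append(b, 3): bitmap=FFFFF.... | a=[1] b=[0, 2, 3, 4]

blocks(b) = [0, 2, 3, 4]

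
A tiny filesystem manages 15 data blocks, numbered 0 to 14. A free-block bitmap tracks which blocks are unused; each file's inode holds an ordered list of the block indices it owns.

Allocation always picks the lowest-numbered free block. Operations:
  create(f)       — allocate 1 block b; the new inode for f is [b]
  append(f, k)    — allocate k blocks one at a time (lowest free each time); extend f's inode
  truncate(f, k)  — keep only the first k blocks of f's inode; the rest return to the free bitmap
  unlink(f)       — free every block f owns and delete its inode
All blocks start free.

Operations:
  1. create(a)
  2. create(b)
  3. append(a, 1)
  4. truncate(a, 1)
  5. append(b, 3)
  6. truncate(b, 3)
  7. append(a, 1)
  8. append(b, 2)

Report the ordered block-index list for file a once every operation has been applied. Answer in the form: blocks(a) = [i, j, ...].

blocks(a) = [0, 4]

[1] create(a) — a=0 (map F..............)
[2] create(b) — a=0 b=1 (map FF.............)
[3] append(a, 1) — a=0,2 b=1 (map FFF............)
[4] truncate(a, 1) — a=0 b=1 (map FF.............)
[5] append(b, 3) — a=0 b=1,2,3,4 (map FFFFF..........)
[6] truncate(b, 3) — a=0 b=1,2,3 (map FFFF...........)
[7] append(a, 1) — a=0,4 b=1,2,3 (map FFFFF..........)
[8] append(b, 2) — a=0,4 b=1,2,3,5,6 (map FFFFFFF........)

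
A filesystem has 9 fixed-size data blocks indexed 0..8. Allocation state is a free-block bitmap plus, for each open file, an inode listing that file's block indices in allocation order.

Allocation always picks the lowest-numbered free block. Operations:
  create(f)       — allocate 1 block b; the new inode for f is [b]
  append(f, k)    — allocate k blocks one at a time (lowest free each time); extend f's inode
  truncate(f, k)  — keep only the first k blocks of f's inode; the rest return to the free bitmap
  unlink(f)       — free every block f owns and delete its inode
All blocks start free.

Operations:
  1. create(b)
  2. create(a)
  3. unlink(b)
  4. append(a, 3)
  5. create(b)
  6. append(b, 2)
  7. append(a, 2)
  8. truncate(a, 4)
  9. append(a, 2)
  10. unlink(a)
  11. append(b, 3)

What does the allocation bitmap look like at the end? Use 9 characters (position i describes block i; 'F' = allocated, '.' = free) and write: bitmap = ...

[1] create(b) — b=0 (map F........)
[2] create(a) — a=1 b=0 (map FF.......)
[3] unlink(b) — a=1 (map .F.......)
[4] append(a, 3) — a=1,0,2,3 (map FFFF.....)
[5] create(b) — a=1,0,2,3 b=4 (map FFFFF....)
[6] append(b, 2) — a=1,0,2,3 b=4,5,6 (map FFFFFFF..)
[7] append(a, 2) — a=1,0,2,3,7,8 b=4,5,6 (map FFFFFFFFF)
[8] truncate(a, 4) — a=1,0,2,3 b=4,5,6 (map FFFFFFF..)
[9] append(a, 2) — a=1,0,2,3,7,8 b=4,5,6 (map FFFFFFFFF)
[10] unlink(a) — b=4,5,6 (map ....FFF..)
[11] append(b, 3) — b=4,5,6,0,1,2 (map FFF.FFF..)

bitmap = FFF.FFF..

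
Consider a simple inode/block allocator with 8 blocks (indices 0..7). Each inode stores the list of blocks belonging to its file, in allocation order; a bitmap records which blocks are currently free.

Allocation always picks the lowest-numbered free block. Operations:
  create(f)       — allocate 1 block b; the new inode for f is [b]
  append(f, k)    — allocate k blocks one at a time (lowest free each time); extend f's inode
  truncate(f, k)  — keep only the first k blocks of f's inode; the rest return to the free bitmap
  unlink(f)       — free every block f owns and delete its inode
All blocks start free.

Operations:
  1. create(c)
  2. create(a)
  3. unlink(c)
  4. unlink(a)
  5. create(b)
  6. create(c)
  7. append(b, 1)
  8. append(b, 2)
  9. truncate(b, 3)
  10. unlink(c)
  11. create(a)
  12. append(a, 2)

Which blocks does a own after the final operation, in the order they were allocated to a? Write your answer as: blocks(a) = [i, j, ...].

blocks(a) = [1, 4, 5]

[1] create(c) — c=0 (map F.......)
[2] create(a) — a=1 c=0 (map FF......)
[3] unlink(c) — a=1 (map .F......)
[4] unlink(a) —  (map ........)
[5] create(b) — b=0 (map F.......)
[6] create(c) — b=0 c=1 (map FF......)
[7] append(b, 1) — b=0,2 c=1 (map FFF.....)
[8] append(b, 2) — b=0,2,3,4 c=1 (map FFFFF...)
[9] truncate(b, 3) — b=0,2,3 c=1 (map FFFF....)
[10] unlink(c) — b=0,2,3 (map F.FF....)
[11] create(a) — a=1 b=0,2,3 (map FFFF....)
[12] append(a, 2) — a=1,4,5 b=0,2,3 (map FFFFFF..)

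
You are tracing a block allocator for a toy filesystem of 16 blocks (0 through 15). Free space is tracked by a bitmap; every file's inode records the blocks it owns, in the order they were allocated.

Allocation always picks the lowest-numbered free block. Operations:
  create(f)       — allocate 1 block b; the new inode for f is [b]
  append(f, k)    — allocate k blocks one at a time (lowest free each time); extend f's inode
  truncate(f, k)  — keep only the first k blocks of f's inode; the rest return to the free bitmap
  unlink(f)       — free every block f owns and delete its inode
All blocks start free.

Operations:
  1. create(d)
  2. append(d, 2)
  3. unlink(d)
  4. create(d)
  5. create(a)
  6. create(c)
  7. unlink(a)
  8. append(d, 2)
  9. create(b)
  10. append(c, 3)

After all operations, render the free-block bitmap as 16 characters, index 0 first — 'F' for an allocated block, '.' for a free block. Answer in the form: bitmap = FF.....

bitmap = FFFFFFFF........

create(d): bitmap=F............... | d=[0]
append(d, 2): bitmap=FFF............. | d=[0, 1, 2]
unlink(d): bitmap=................ | 
create(d): bitmap=F............... | d=[0]
create(a): bitmap=FF.............. | a=[1] d=[0]
create(c): bitmap=FFF............. | a=[1] c=[2] d=[0]
unlink(a): bitmap=F.F............. | c=[2] d=[0]
append(d, 2): bitmap=FFFF............ | c=[2] d=[0, 1, 3]
create(b): bitmap=FFFFF........... | b=[4] c=[2] d=[0, 1, 3]
append(c, 3): bitmap=FFFFFFFF........ | b=[4] c=[2, 5, 6, 7] d=[0, 1, 3]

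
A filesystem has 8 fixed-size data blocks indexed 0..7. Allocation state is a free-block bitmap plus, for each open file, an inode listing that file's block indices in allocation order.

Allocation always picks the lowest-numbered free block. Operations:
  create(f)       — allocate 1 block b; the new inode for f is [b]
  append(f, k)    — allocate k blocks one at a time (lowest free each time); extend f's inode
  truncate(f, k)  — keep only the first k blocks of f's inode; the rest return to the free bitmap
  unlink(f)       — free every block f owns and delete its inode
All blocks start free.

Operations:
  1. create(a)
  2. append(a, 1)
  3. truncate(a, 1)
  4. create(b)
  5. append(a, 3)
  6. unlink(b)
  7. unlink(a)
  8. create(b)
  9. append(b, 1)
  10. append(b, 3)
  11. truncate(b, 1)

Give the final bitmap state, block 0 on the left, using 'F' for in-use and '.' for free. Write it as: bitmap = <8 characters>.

  1. create(a)  ⇒  F.......  {a→[0]}
  2. append(a, 1)  ⇒  FF......  {a→[0, 1]}
  3. truncate(a, 1)  ⇒  F.......  {a→[0]}
  4. create(b)  ⇒  FF......  {a→[0]; b→[1]}
  5. append(a, 3)  ⇒  FFFFF...  {a→[0, 2, 3, 4]; b→[1]}
  6. unlink(b)  ⇒  F.FFF...  {a→[0, 2, 3, 4]}
  7. unlink(a)  ⇒  ........  {}
  8. create(b)  ⇒  F.......  {b→[0]}
  9. append(b, 1)  ⇒  FF......  {b→[0, 1]}
  10. append(b, 3)  ⇒  FFFFF...  {b→[0, 1, 2, 3, 4]}
  11. truncate(b, 1)  ⇒  F.......  {b→[0]}

bitmap = F.......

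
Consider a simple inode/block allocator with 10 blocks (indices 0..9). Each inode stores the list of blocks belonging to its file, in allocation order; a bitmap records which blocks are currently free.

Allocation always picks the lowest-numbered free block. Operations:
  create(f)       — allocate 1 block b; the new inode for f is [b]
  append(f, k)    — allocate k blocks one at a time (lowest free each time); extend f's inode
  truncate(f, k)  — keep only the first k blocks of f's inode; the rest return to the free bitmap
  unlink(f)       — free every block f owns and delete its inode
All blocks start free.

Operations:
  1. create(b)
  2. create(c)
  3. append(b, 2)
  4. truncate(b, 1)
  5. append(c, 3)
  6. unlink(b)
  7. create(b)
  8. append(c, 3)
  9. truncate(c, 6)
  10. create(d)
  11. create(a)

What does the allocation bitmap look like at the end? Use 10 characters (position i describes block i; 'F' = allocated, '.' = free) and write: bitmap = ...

after create(b) → b:[0]  free=[F.........]
after create(c) → b:[0], c:[1]  free=[FF........]
after append(b, 2) → b:[0, 2, 3], c:[1]  free=[FFFF......]
after truncate(b, 1) → b:[0], c:[1]  free=[FF........]
after append(c, 3) → b:[0], c:[1, 2, 3, 4]  free=[FFFFF.....]
after unlink(b) → c:[1, 2, 3, 4]  free=[.FFFF.....]
after create(b) → b:[0], c:[1, 2, 3, 4]  free=[FFFFF.....]
after append(c, 3) → b:[0], c:[1, 2, 3, 4, 5, 6, 7]  free=[FFFFFFFF..]
after truncate(c, 6) → b:[0], c:[1, 2, 3, 4, 5, 6]  free=[FFFFFFF...]
after create(d) → b:[0], c:[1, 2, 3, 4, 5, 6], d:[7]  free=[FFFFFFFF..]
after create(a) → a:[8], b:[0], c:[1, 2, 3, 4, 5, 6], d:[7]  free=[FFFFFFFFF.]

bitmap = FFFFFFFFF.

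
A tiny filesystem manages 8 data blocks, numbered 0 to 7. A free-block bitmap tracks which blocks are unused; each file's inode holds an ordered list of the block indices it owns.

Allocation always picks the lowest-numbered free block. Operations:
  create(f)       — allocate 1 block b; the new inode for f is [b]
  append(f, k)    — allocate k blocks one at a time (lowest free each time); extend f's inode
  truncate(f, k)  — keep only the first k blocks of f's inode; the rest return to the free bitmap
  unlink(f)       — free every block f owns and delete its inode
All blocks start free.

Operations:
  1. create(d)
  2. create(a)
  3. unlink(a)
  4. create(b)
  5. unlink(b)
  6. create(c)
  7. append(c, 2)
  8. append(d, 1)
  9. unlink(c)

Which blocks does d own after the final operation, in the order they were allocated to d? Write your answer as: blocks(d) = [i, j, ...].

create(d): bitmap=F....... | d=[0]
create(a): bitmap=FF...... | a=[1] d=[0]
unlink(a): bitmap=F....... | d=[0]
create(b): bitmap=FF...... | b=[1] d=[0]
unlink(b): bitmap=F....... | d=[0]
create(c): bitmap=FF...... | c=[1] d=[0]
append(c, 2): bitmap=FFFF.... | c=[1, 2, 3] d=[0]
append(d, 1): bitmap=FFFFF... | c=[1, 2, 3] d=[0, 4]
unlink(c): bitmap=F...F... | d=[0, 4]

blocks(d) = [0, 4]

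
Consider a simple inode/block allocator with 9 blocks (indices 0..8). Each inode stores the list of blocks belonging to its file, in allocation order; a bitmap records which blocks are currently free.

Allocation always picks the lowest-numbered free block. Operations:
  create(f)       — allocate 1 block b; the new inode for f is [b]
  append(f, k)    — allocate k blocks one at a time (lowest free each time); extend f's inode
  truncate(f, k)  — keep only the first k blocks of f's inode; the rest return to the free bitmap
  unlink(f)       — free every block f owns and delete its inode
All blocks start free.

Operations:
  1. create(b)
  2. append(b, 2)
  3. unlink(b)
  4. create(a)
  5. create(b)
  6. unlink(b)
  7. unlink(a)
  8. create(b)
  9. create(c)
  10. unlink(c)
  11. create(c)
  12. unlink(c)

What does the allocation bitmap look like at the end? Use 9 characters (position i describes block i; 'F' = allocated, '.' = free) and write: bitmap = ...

  1. create(b)  ⇒  F........  {b→[0]}
  2. append(b, 2)  ⇒  FFF......  {b→[0, 1, 2]}
  3. unlink(b)  ⇒  .........  {}
  4. create(a)  ⇒  F........  {a→[0]}
  5. create(b)  ⇒  FF.......  {a→[0]; b→[1]}
  6. unlink(b)  ⇒  F........  {a→[0]}
  7. unlink(a)  ⇒  .........  {}
  8. create(b)  ⇒  F........  {b→[0]}
  9. create(c)  ⇒  FF.......  {b→[0]; c→[1]}
  10. unlink(c)  ⇒  F........  {b→[0]}
  11. create(c)  ⇒  FF.......  {b→[0]; c→[1]}
  12. unlink(c)  ⇒  F........  {b→[0]}

bitmap = F........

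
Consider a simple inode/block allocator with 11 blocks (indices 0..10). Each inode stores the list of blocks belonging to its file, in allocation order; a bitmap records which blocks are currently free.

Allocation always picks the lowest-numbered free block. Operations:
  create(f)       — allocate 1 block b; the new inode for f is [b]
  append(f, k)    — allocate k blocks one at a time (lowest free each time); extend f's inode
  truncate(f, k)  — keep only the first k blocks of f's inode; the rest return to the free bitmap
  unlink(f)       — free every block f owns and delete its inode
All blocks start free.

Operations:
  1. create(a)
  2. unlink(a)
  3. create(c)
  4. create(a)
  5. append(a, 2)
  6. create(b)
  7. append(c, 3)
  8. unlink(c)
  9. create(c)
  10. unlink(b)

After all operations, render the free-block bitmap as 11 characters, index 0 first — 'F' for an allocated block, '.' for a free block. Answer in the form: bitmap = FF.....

bitmap = FFFF.......

after create(a) → a:[0]  free=[F..........]
after unlink(a) →   free=[...........]
after create(c) → c:[0]  free=[F..........]
after create(a) → a:[1], c:[0]  free=[FF.........]
after append(a, 2) → a:[1, 2, 3], c:[0]  free=[FFFF.......]
after create(b) → a:[1, 2, 3], b:[4], c:[0]  free=[FFFFF......]
after append(c, 3) → a:[1, 2, 3], b:[4], c:[0, 5, 6, 7]  free=[FFFFFFFF...]
after unlink(c) → a:[1, 2, 3], b:[4]  free=[.FFFF......]
after create(c) → a:[1, 2, 3], b:[4], c:[0]  free=[FFFFF......]
after unlink(b) → a:[1, 2, 3], c:[0]  free=[FFFF.......]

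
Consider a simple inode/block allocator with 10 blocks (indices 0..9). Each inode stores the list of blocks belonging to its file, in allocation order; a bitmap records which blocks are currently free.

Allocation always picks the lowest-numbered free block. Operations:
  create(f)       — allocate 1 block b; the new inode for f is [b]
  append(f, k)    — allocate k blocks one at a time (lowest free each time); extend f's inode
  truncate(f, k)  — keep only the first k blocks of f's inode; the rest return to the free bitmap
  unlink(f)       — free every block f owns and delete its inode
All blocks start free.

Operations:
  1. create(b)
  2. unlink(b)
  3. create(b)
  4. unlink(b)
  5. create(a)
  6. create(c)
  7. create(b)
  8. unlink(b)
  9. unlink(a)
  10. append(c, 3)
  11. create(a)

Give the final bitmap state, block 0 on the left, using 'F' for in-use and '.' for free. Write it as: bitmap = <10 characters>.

bitmap = FFFFF.....

create(b): bitmap=F......... | b=[0]
unlink(b): bitmap=.......... | 
create(b): bitmap=F......... | b=[0]
unlink(b): bitmap=.......... | 
create(a): bitmap=F......... | a=[0]
create(c): bitmap=FF........ | a=[0] c=[1]
create(b): bitmap=FFF....... | a=[0] b=[2] c=[1]
unlink(b): bitmap=FF........ | a=[0] c=[1]
unlink(a): bitmap=.F........ | c=[1]
append(c, 3): bitmap=FFFF...... | c=[1, 0, 2, 3]
create(a): bitmap=FFFFF..... | a=[4] c=[1, 0, 2, 3]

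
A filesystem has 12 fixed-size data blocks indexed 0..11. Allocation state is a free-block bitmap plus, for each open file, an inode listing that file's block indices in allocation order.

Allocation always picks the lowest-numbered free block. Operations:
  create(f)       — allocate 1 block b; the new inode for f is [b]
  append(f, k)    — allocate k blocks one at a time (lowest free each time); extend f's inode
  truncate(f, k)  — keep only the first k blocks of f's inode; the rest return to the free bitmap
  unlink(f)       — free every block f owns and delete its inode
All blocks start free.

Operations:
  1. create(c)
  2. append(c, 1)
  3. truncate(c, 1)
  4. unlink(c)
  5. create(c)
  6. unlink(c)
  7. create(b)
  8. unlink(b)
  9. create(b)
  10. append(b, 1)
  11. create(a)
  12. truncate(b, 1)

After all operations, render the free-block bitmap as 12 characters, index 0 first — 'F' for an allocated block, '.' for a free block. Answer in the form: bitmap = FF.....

[1] create(c) — c=0 (map F...........)
[2] append(c, 1) — c=0,1 (map FF..........)
[3] truncate(c, 1) — c=0 (map F...........)
[4] unlink(c) —  (map ............)
[5] create(c) — c=0 (map F...........)
[6] unlink(c) —  (map ............)
[7] create(b) — b=0 (map F...........)
[8] unlink(b) —  (map ............)
[9] create(b) — b=0 (map F...........)
[10] append(b, 1) — b=0,1 (map FF..........)
[11] create(a) — a=2 b=0,1 (map FFF.........)
[12] truncate(b, 1) — a=2 b=0 (map F.F.........)

bitmap = F.F.........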